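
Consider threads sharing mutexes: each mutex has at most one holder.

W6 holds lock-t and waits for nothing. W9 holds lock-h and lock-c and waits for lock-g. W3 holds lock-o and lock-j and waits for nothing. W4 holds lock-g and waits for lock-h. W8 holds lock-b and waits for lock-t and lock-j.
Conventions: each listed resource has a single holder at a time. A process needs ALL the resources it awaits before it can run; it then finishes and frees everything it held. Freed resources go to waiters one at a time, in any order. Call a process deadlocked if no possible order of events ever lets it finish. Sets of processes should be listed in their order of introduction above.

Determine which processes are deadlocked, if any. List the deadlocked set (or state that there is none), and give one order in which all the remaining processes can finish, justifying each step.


Deadlocked set: W9 and W4.
Key observation: along W9 -> W4 -> W9, each member waits on what the next one holds — a deadlock; no other process is dragged down with it.
One completion order for the rest: W6, W3, W8.
Check, step by step:
  run W6 (it waits on nothing); releases lock-t
  run W3 (it waits on nothing); releases lock-o and lock-j
  run W8 (all its waits — lock-t and lock-j — are resolved); releases lock-b


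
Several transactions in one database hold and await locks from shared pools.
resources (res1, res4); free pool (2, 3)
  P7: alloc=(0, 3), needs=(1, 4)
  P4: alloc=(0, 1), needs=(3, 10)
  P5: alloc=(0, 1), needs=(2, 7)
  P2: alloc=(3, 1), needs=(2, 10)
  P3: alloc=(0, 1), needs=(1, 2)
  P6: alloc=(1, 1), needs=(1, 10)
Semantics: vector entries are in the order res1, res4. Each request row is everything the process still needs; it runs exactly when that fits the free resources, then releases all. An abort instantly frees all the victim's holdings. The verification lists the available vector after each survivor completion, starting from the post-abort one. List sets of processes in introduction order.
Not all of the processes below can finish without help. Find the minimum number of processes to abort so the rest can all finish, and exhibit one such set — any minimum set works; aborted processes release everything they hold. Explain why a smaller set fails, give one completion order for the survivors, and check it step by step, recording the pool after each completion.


Minimum abort set: P4 and P2.
Key observation: the returned (3, 2) from P4 and P2 is what brings P6 — unrunnable before, under any order — into play at step 4.
Minimality, checking each single-abort alternative: P7 alone leaves P4 blocked (short on res1 and res4); P4 alone leaves P2 blocked (short on res4); P5 alone leaves P4 blocked (short on res1 and res4); P2 alone leaves P4 blocked (short on res4); P3 alone leaves P4 blocked (short on res1 and res4); P6 alone leaves P4 blocked (short on res4).
Survivors finish in the order: P3, P7, P5, P6. Check, step by step (pool after the aborts first):
  pool = (5, 5)
  P3 needs (1, 2) <= (5, 5) -> finishes; pool += (0, 1) = (5, 6)
  P7 needs (1, 4) <= (5, 6) -> finishes; pool += (0, 3) = (5, 9)
  P5 needs (2, 7) <= (5, 9) -> finishes; pool += (0, 1) = (5, 10)
  P6 needs (1, 10) <= (5, 10) -> finishes; pool += (1, 1) = (6, 11)


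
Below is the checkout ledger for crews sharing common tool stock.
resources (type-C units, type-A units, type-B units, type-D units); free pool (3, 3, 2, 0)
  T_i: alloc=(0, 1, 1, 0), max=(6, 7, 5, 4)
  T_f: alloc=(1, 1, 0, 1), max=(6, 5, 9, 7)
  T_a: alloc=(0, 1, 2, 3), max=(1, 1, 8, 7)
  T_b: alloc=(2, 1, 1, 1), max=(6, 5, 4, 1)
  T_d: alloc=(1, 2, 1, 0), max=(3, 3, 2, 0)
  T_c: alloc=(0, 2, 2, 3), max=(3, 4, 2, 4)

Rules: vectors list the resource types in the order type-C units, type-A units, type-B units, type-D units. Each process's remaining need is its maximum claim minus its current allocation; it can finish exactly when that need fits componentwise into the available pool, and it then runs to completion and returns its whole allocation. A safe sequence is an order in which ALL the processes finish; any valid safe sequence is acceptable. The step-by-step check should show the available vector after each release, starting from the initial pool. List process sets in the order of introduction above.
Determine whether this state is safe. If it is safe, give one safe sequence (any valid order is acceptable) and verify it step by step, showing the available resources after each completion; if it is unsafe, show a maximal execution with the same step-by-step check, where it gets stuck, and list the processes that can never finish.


SAFE, for example via the order T_d, T_b, T_c, T_a, T_i, T_f.
Key observation: at T_b the run first touches a limit — (4, 4, 3, 0) against (4, 5, 3, 0), exact on a resource it actually requests.
Check, step by step:
  pool = (3, 3, 2, 0)
  T_d needs (2, 1, 1, 0) <= (3, 3, 2, 0) -> finishes; pool += (1, 2, 1, 0) = (4, 5, 3, 0)
  T_b needs (4, 4, 3, 0) <= (4, 5, 3, 0) -> finishes; pool += (2, 1, 1, 1) = (6, 6, 4, 1)
  T_c needs (3, 2, 0, 1) <= (6, 6, 4, 1) -> finishes; pool += (0, 2, 2, 3) = (6, 8, 6, 4)
  T_a needs (1, 0, 6, 4) <= (6, 8, 6, 4) -> finishes; pool += (0, 1, 2, 3) = (6, 9, 8, 7)
  T_i needs (6, 6, 4, 4) <= (6, 9, 8, 7) -> finishes; pool += (0, 1, 1, 0) = (6, 10, 9, 7)
  T_f needs (5, 4, 9, 6) <= (6, 10, 9, 7) -> finishes; pool += (1, 1, 0, 1) = (7, 11, 9, 8)


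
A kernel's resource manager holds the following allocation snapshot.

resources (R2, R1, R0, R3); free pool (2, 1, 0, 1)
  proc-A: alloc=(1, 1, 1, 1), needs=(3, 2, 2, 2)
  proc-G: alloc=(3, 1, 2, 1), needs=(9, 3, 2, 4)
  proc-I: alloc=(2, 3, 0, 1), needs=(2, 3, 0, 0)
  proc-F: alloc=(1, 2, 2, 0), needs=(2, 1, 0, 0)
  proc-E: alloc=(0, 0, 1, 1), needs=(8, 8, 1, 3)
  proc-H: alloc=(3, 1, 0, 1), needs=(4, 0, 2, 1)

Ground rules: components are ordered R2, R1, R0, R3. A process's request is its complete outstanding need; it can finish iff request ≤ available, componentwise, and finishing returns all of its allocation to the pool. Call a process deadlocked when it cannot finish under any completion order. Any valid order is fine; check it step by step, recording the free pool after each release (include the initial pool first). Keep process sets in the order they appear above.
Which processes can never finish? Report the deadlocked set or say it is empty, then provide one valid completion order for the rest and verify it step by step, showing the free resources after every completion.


Nothing here is deadlocked.
Key observation: there is always a runnable process — proc-F first — so the state unwinds completely.
A valid finishing order for the others: proc-F, proc-I, proc-H, proc-A, proc-G, proc-E. Check, step by step:
  pool = (2, 1, 0, 1)
  proc-F needs (2, 1, 0, 0) <= (2, 1, 0, 1) -> finishes; pool += (1, 2, 2, 0) = (3, 3, 2, 1)
  proc-I needs (2, 3, 0, 0) <= (3, 3, 2, 1) -> finishes; pool += (2, 3, 0, 1) = (5, 6, 2, 2)
  proc-H needs (4, 0, 2, 1) <= (5, 6, 2, 2) -> finishes; pool += (3, 1, 0, 1) = (8, 7, 2, 3)
  proc-A needs (3, 2, 2, 2) <= (8, 7, 2, 3) -> finishes; pool += (1, 1, 1, 1) = (9, 8, 3, 4)
  proc-G needs (9, 3, 2, 4) <= (9, 8, 3, 4) -> finishes; pool += (3, 1, 2, 1) = (12, 9, 5, 5)
  proc-E needs (8, 8, 1, 3) <= (12, 9, 5, 5) -> finishes; pool += (0, 0, 1, 1) = (12, 9, 6, 6)


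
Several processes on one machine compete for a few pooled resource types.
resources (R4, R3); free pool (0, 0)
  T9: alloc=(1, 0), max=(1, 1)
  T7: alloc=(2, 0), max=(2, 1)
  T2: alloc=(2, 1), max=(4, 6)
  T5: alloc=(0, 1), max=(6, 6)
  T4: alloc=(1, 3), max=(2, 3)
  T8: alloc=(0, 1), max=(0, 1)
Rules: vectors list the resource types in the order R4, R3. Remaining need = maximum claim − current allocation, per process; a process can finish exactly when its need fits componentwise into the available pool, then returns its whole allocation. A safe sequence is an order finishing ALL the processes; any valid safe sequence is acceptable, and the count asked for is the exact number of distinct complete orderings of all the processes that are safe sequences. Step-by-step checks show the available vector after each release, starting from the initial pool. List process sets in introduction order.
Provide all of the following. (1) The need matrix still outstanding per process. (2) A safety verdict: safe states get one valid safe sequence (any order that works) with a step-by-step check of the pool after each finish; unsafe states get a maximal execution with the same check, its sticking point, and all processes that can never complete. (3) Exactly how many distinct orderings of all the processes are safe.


(1) Remaining need (order R4, R3):
  T9: (0, 1)
  T7: (0, 1)
  T2: (2, 5)
  T5: (6, 5)
  T4: (1, 0)
  T8: (0, 0)
(2) UNSAFE.
Key observation: R3 is the bottleneck — with T8, T9, T4, T7 done the pool holds (4, 4), short of every remaining need.
A maximal execution: T8, T9, T4, T7 — then nothing else fits. Walking it through:
  pool = (0, 0)
  run T8 (needs (0, 0), free (0, 0)); after release of (0, 1) the pool is (0, 1)
  run T9 (needs (0, 1), free (0, 1)); after release of (1, 0) the pool is (1, 1)
  run T4 (needs (1, 0), free (1, 1)); after release of (1, 3) the pool is (2, 4)
  run T7 (needs (0, 1), free (2, 4)); after release of (2, 0) the pool is (4, 4)
  blocked: T2 wants (2, 5), pool (4, 4) — not enough R3
  blocked: T5 wants (6, 5), pool (4, 4) — not enough R4 and R3
Permanently blocked: T2 and T5.
(3) The exact count: 0 of the possible complete orderings are safe sequences.


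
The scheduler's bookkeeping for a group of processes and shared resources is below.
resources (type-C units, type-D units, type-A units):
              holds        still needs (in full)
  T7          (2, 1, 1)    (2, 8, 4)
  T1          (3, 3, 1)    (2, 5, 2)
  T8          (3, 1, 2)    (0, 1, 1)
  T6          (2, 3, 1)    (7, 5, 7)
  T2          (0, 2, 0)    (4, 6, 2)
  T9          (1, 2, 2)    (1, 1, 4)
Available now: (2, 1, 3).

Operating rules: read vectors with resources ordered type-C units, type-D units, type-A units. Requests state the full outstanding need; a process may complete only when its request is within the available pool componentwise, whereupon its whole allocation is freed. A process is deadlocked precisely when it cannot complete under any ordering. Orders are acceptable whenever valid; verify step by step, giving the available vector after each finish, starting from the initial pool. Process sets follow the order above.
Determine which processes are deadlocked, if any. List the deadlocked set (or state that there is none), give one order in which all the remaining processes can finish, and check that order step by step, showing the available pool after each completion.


Deadlocked set: T7, T1, T6 and T2.
Key observation: type-D units is the bottleneck — with T8, T9 done the pool holds (6, 4, 7), short of every remaining need.
A valid finishing order for the others: T8, T9. Verifying each step:
  pool = (2, 1, 3)
  T8 needs (0, 1, 1) <= (2, 1, 3) -> finishes; pool += (3, 1, 2) = (5, 2, 5)
  T9 needs (1, 1, 4) <= (5, 2, 5) -> finishes; pool += (1, 2, 2) = (6, 4, 7)
None of the blocked processes ever fits:
  T7 cannot run: need (2, 8, 4) vs free (6, 4, 7) (insufficient type-D units)
  T1 cannot run: need (2, 5, 2) vs free (6, 4, 7) (insufficient type-D units)
  T6 cannot run: need (7, 5, 7) vs free (6, 4, 7) (insufficient type-C units and type-D units)
  T2 cannot run: need (4, 6, 2) vs free (6, 4, 7) (insufficient type-D units)


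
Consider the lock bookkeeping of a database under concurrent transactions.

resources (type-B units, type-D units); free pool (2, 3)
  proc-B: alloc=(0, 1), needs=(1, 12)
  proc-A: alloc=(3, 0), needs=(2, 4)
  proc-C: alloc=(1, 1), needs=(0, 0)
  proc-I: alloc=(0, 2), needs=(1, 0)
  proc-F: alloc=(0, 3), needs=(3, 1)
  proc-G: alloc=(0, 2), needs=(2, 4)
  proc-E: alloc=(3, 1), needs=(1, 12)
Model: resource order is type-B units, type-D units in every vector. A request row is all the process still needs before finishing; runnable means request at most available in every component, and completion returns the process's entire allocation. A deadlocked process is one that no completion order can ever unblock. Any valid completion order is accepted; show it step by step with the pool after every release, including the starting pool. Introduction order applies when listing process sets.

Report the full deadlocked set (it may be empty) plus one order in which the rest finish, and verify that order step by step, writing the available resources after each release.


Deadlocked: proc-B and proc-E.
Key observation: the pool after proc-I, proc-A, proc-C, proc-G, proc-F is (6, 11); every surviving request exceeds it in type-D units, so progress ends there.
The rest can finish in the order proc-I, proc-A, proc-C, proc-G, proc-F. Walking it through:
  pool = (2, 3)
  proc-I needs (1, 0) <= (2, 3) -> finishes; pool += (0, 2) = (2, 5)
  proc-A needs (2, 4) <= (2, 5) -> finishes; pool += (3, 0) = (5, 5)
  proc-C needs (0, 0) <= (5, 5) -> finishes; pool += (1, 1) = (6, 6)
  proc-G needs (2, 4) <= (6, 6) -> finishes; pool += (0, 2) = (6, 8)
  proc-F needs (3, 1) <= (6, 8) -> finishes; pool += (0, 3) = (6, 11)
The stuck group stays short no matter what:
  proc-B still needs (1, 12) but only (6, 11) is free — short on type-D units
  proc-E still needs (1, 12) but only (6, 11) is free — short on type-D units


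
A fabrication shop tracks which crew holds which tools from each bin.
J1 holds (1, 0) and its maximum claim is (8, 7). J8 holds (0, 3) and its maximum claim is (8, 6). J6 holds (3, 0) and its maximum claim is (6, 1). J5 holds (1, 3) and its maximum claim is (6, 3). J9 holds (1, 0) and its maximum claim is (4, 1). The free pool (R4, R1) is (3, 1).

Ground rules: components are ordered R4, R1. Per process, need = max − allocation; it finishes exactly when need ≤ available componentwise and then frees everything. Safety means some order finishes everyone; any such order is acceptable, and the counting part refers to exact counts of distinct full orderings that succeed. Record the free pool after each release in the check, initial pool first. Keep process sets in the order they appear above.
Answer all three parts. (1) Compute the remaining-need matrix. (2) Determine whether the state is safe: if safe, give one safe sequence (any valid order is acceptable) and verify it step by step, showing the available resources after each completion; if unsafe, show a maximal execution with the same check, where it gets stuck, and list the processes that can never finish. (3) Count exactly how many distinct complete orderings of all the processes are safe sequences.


(1) Remaining need (order R4, R1):
  J1: (7, 7)
  J8: (8, 3)
  J6: (3, 1)
  J5: (5, 0)
  J9: (3, 1)
(2) The state is SAFE; one workable sequence: J9, J6, J5, J8, J1.
Key observation: the order's first zero-slack moment is J9 ((3, 1) needed, (3, 1) free — a requested resource with nothing to spare).
Check, step by step:
  pool = (3, 1)
  J9 needs (3, 1) <= (3, 1) -> finishes; pool += (1, 0) = (4, 1)
  J6 needs (3, 1) <= (4, 1) -> finishes; pool += (3, 0) = (7, 1)
  J5 needs (5, 0) <= (7, 1) -> finishes; pool += (1, 3) = (8, 4)
  J8 needs (8, 3) <= (8, 4) -> finishes; pool += (0, 3) = (8, 7)
  J1 needs (7, 7) <= (8, 7) -> finishes; pool += (1, 0) = (9, 7)
(3) The exact count: 3 of the possible complete orderings are safe sequences.


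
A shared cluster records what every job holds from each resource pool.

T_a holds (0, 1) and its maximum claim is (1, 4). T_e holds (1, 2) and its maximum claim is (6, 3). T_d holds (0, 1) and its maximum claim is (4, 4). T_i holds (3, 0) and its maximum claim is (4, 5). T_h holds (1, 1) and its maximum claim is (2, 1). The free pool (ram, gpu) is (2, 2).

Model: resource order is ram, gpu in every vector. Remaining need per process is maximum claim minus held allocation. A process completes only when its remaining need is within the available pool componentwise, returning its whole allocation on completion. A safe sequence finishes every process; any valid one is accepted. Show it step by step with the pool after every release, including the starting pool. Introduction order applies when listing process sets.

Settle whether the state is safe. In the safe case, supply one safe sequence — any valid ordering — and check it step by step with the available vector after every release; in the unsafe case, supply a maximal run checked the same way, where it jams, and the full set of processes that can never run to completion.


UNSAFE.
Key observation: after T_h, T_a the pool peaks at (3, 4), and each blocked process is short somewhere: T_e on ram; T_d on ram; T_i on gpu.
A maximal execution: T_h, T_a — then nothing else fits. Walking it through:
  pool = (2, 2)
  run T_h (needs (1, 0), free (2, 2)); after release of (1, 1) the pool is (3, 3)
  run T_a (needs (1, 3), free (3, 3)); after release of (0, 1) the pool is (3, 4)
  T_e cannot run: need (5, 1) vs free (3, 4) (insufficient ram)
  T_d cannot run: need (4, 3) vs free (3, 4) (insufficient ram)
  T_i cannot run: need (1, 5) vs free (3, 4) (insufficient gpu)
Processes that can never finish: T_e, T_d and T_i.


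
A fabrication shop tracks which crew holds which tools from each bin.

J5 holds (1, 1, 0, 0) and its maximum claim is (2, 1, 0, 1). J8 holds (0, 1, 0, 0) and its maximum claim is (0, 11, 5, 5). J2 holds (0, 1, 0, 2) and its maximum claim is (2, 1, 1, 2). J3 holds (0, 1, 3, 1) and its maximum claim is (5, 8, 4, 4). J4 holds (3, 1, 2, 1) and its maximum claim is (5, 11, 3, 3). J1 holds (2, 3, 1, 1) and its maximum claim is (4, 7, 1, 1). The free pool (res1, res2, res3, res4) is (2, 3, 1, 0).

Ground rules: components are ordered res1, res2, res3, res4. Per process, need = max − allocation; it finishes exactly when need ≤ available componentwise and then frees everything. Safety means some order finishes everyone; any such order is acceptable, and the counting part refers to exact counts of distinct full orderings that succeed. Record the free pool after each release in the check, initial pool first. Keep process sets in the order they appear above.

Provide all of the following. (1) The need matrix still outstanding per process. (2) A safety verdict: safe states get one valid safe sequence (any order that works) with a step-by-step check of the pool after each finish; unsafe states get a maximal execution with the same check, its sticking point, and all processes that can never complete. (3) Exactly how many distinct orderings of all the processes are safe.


(1) Need matrix, components ordered res1, res2, res3, res4:
  J5: (1, 0, 0, 1)
  J8: (0, 10, 5, 5)
  J2: (2, 0, 1, 0)
  J3: (5, 7, 1, 3)
  J4: (2, 10, 1, 2)
  J1: (2, 4, 0, 0)
(2) UNSAFE.
Key observation: J2, J1, J5, J3 can finish, but then (5, 9, 5, 4) is all there is, and the blocked group's res2 demands exceed it.
The run J2, J1, J5, J3 cannot be extended any further. Check, step by step:
  pool = (2, 3, 1, 0)
  run J2 (needs (2, 0, 1, 0), free (2, 3, 1, 0)); after release of (0, 1, 0, 2) the pool is (2, 4, 1, 2)
  run J1 (needs (2, 4, 0, 0), free (2, 4, 1, 2)); after release of (2, 3, 1, 1) the pool is (4, 7, 2, 3)
  run J5 (needs (1, 0, 0, 1), free (4, 7, 2, 3)); after release of (1, 1, 0, 0) the pool is (5, 8, 2, 3)
  run J3 (needs (5, 7, 1, 3), free (5, 8, 2, 3)); after release of (0, 1, 3, 1) the pool is (5, 9, 5, 4)
  J8 still needs (0, 10, 5, 5) but only (5, 9, 5, 4) is free — short on res2 and res4
  J4 still needs (2, 10, 1, 2) but only (5, 9, 5, 4) is free — short on res2
Permanently blocked: J8 and J4.
(3) Exactly 0 of the possible complete orderings are safe sequences.


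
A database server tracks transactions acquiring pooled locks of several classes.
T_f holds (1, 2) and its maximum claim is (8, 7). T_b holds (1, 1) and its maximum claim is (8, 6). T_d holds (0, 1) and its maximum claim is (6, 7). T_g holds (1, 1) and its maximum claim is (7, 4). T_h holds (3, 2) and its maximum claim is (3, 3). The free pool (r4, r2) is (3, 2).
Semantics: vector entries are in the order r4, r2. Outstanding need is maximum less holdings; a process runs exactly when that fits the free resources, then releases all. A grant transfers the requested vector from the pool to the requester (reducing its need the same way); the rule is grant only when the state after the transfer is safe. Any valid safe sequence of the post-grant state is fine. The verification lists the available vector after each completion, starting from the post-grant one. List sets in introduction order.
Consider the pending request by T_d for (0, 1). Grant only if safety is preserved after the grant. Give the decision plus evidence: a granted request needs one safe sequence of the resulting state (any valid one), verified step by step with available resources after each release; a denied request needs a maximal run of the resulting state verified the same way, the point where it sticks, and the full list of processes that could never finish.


DENY — the pretend-granted state is unsafe.
Key observation: even finishing T_h, T_g leaves just (7, 4) free — too little r2 for any of the remaining processes.
After a pretend grant, a maximal execution: T_h, T_g — then nothing else fits. Walking it through:
  pool = (3, 1)
  T_h: need (0, 1) fits (3, 1); releases (3, 2), pool now (6, 3)
  T_g: need (6, 3) fits (6, 3); releases (1, 1), pool now (7, 4)
  T_f cannot run: need (7, 5) vs free (7, 4) (insufficient r2)
  T_b cannot run: need (7, 5) vs free (7, 4) (insufficient r2)
  T_d cannot run: need (6, 5) vs free (7, 4) (insufficient r2)
Post-grant, the permanently blocked set is T_f, T_b and T_d.


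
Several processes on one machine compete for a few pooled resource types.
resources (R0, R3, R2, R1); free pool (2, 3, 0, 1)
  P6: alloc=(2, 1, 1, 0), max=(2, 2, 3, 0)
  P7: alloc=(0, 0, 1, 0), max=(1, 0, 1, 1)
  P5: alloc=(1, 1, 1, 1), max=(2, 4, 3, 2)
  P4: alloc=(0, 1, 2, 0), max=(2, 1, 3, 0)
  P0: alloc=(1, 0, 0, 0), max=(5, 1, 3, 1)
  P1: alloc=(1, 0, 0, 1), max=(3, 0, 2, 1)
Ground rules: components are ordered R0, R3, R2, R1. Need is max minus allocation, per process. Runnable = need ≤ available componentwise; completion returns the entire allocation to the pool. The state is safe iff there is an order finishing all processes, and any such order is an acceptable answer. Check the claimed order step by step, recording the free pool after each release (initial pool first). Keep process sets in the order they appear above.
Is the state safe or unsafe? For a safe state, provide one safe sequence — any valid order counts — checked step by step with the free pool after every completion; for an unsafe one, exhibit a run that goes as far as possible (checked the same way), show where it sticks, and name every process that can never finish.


The state is SAFE; one workable sequence: P7, P4, P6, P1, P5, P0.
Key observation: the order's first zero-slack moment is P7 ((1, 0, 0, 1) needed, (2, 3, 0, 1) free — a requested resource with nothing to spare).
Walking it through:
  pool = (2, 3, 0, 1)
  P7 needs (1, 0, 0, 1) <= (2, 3, 0, 1) -> finishes; pool += (0, 0, 1, 0) = (2, 3, 1, 1)
  P4 needs (2, 0, 1, 0) <= (2, 3, 1, 1) -> finishes; pool += (0, 1, 2, 0) = (2, 4, 3, 1)
  P6 needs (0, 1, 2, 0) <= (2, 4, 3, 1) -> finishes; pool += (2, 1, 1, 0) = (4, 5, 4, 1)
  P1 needs (2, 0, 2, 0) <= (4, 5, 4, 1) -> finishes; pool += (1, 0, 0, 1) = (5, 5, 4, 2)
  P5 needs (1, 3, 2, 1) <= (5, 5, 4, 2) -> finishes; pool += (1, 1, 1, 1) = (6, 6, 5, 3)
  P0 needs (4, 1, 3, 1) <= (6, 6, 5, 3) -> finishes; pool += (1, 0, 0, 0) = (7, 6, 5, 3)


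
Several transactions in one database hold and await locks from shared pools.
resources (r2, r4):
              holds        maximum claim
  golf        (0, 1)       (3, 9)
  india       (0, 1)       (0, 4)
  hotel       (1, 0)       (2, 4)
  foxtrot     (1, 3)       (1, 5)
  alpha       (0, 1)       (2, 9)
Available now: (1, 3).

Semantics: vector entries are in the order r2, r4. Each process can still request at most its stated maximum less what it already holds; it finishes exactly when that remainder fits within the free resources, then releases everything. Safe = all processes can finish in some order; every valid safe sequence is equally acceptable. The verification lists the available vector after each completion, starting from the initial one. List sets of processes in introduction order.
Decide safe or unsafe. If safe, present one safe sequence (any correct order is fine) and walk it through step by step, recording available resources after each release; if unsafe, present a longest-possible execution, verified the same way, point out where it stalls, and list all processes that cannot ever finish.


UNSAFE.
Key observation: the pool after foxtrot, hotel, india is (3, 7); every surviving request exceeds it in r4, so progress ends there.
The run foxtrot, hotel, india cannot be extended any further. Check, step by step:
  pool = (1, 3)
  foxtrot: need (0, 2) fits (1, 3); releases (1, 3), pool now (2, 6)
  hotel: need (1, 4) fits (2, 6); releases (1, 0), pool now (3, 6)
  india: need (0, 3) fits (3, 6); releases (0, 1), pool now (3, 7)
  golf still needs (3, 8) but only (3, 7) is free — short on r4
  alpha still needs (2, 8) but only (3, 7) is free — short on r4
Never able to finish: golf and alpha.


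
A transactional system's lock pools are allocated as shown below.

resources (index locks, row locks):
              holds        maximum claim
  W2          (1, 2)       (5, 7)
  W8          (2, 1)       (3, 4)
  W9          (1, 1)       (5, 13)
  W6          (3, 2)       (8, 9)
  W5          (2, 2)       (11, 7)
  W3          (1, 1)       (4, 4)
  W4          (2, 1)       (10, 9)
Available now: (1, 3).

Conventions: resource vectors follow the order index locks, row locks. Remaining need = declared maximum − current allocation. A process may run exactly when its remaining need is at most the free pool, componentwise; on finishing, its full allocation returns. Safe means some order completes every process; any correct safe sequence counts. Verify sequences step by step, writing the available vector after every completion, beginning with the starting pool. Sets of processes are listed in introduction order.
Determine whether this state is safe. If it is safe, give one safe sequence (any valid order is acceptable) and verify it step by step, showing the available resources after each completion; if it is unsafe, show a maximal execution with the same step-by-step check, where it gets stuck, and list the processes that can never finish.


SAFE — a valid safe sequence is W8, W3, W2, W6, W4, W5, W9.
Key observation: the first exact fit in this order is W8 — it needs (1, 3) with (1, 3) free, meeting a requested resource to the last unit.
Walking it through:
  pool = (1, 3)
  run W8 (needs (1, 3), free (1, 3)); after release of (2, 1) the pool is (3, 4)
  run W3 (needs (3, 3), free (3, 4)); after release of (1, 1) the pool is (4, 5)
  run W2 (needs (4, 5), free (4, 5)); after release of (1, 2) the pool is (5, 7)
  run W6 (needs (5, 7), free (5, 7)); after release of (3, 2) the pool is (8, 9)
  run W4 (needs (8, 8), free (8, 9)); after release of (2, 1) the pool is (10, 10)
  run W5 (needs (9, 5), free (10, 10)); after release of (2, 2) the pool is (12, 12)
  run W9 (needs (4, 12), free (12, 12)); after release of (1, 1) the pool is (13, 13)


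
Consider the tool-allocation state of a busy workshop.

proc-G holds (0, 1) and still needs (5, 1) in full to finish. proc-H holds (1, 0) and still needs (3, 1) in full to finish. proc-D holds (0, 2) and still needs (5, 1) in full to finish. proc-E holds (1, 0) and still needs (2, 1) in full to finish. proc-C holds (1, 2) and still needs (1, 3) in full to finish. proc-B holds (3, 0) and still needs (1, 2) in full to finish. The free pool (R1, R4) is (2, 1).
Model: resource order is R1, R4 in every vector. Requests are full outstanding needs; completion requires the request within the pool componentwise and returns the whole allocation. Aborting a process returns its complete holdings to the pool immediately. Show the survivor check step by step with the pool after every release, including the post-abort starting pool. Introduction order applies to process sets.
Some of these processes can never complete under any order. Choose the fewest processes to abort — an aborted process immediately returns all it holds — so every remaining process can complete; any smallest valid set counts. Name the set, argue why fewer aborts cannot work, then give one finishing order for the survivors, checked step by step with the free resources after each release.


Minimum abort set: proc-G.
Key observation: the deadlocked proc-B becomes finishable only because proc-G released (0, 1); it completes at step 2 below.
Why nothing smaller works: aborting no one leaves the state deadlocked as given.
The survivors complete as proc-E, proc-B, proc-H, proc-D, proc-C. Verifying each step (starting from the post-abort pool):
  pool = (2, 2)
  proc-E: need (2, 1) fits (2, 2); releases (1, 0), pool now (3, 2)
  proc-B: need (1, 2) fits (3, 2); releases (3, 0), pool now (6, 2)
  proc-H: need (3, 1) fits (6, 2); releases (1, 0), pool now (7, 2)
  proc-D: need (5, 1) fits (7, 2); releases (0, 2), pool now (7, 4)
  proc-C: need (1, 3) fits (7, 4); releases (1, 2), pool now (8, 6)


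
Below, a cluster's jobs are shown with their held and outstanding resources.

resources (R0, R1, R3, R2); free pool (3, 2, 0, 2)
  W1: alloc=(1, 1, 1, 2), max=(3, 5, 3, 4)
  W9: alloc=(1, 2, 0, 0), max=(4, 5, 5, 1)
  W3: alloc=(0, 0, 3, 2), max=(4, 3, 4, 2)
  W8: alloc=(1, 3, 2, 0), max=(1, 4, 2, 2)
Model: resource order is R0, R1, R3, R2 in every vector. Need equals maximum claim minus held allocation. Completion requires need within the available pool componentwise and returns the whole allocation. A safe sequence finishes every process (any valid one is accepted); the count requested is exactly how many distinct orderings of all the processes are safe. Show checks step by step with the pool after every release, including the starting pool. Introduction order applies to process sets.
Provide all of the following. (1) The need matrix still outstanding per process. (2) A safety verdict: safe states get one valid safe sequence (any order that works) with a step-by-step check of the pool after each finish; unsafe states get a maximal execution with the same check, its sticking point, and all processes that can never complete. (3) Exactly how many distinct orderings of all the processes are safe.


(1) Remaining need (order R0, R1, R3, R2):
  W1: (2, 4, 2, 2)
  W9: (3, 3, 5, 1)
  W3: (4, 3, 1, 0)
  W8: (0, 1, 0, 2)
(2) SAFE, for example via the order W8, W1, W3, W9.
Key observation: W8 is the earliest step where a requested resource binds exactly: need (0, 1, 0, 2), pool (3, 2, 0, 2) at its turn.
Walking it through:
  pool = (3, 2, 0, 2)
  run W8 (needs (0, 1, 0, 2), free (3, 2, 0, 2)); after release of (1, 3, 2, 0) the pool is (4, 5, 2, 2)
  run W1 (needs (2, 4, 2, 2), free (4, 5, 2, 2)); after release of (1, 1, 1, 2) the pool is (5, 6, 3, 4)
  run W3 (needs (4, 3, 1, 0), free (5, 6, 3, 4)); after release of (0, 0, 3, 2) the pool is (5, 6, 6, 6)
  run W9 (needs (3, 3, 5, 1), free (5, 6, 6, 6)); after release of (1, 2, 0, 0) the pool is (6, 8, 6, 6)
(3) Exactly 3 of the possible complete orderings are safe sequences.


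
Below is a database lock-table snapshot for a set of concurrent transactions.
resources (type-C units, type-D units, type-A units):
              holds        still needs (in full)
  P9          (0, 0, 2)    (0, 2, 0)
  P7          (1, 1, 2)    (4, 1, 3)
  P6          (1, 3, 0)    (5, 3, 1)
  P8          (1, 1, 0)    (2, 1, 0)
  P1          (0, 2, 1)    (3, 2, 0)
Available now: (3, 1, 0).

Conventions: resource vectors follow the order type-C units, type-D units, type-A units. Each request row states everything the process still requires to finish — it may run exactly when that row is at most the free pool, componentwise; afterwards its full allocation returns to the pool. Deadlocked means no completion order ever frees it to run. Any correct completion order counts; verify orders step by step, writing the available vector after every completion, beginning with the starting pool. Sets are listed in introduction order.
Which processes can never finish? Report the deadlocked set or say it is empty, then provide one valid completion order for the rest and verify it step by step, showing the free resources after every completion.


No process is deadlocked.
Key observation: there is always a runnable process — P8 first — so the state unwinds completely.
One completion order for the rest: P8, P1, P9, P7, P6. Check, step by step:
  pool = (3, 1, 0)
  run P8 (needs (2, 1, 0), free (3, 1, 0)); after release of (1, 1, 0) the pool is (4, 2, 0)
  run P1 (needs (3, 2, 0), free (4, 2, 0)); after release of (0, 2, 1) the pool is (4, 4, 1)
  run P9 (needs (0, 2, 0), free (4, 4, 1)); after release of (0, 0, 2) the pool is (4, 4, 3)
  run P7 (needs (4, 1, 3), free (4, 4, 3)); after release of (1, 1, 2) the pool is (5, 5, 5)
  run P6 (needs (5, 3, 1), free (5, 5, 5)); after release of (1, 3, 0) the pool is (6, 8, 5)


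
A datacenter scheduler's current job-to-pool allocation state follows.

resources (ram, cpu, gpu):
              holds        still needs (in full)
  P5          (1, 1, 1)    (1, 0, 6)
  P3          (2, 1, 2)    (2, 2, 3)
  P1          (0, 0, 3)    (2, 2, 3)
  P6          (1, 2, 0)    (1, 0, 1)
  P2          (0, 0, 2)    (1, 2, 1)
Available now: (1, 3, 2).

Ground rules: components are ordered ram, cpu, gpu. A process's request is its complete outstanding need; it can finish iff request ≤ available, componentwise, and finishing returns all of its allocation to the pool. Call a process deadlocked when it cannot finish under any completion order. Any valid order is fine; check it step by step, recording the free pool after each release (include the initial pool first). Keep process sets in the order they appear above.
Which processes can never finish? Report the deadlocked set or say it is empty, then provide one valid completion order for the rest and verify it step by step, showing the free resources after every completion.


The deadlocked set is empty.
Key observation: P6 leads a chain of completions in which each release enables another process.
One completion order for the rest: P6, P2, P3, P1, P5. Walking it through:
  pool = (1, 3, 2)
  P6: need (1, 0, 1) fits (1, 3, 2); releases (1, 2, 0), pool now (2, 5, 2)
  P2: need (1, 2, 1) fits (2, 5, 2); releases (0, 0, 2), pool now (2, 5, 4)
  P3: need (2, 2, 3) fits (2, 5, 4); releases (2, 1, 2), pool now (4, 6, 6)
  P1: need (2, 2, 3) fits (4, 6, 6); releases (0, 0, 3), pool now (4, 6, 9)
  P5: need (1, 0, 6) fits (4, 6, 9); releases (1, 1, 1), pool now (5, 7, 10)


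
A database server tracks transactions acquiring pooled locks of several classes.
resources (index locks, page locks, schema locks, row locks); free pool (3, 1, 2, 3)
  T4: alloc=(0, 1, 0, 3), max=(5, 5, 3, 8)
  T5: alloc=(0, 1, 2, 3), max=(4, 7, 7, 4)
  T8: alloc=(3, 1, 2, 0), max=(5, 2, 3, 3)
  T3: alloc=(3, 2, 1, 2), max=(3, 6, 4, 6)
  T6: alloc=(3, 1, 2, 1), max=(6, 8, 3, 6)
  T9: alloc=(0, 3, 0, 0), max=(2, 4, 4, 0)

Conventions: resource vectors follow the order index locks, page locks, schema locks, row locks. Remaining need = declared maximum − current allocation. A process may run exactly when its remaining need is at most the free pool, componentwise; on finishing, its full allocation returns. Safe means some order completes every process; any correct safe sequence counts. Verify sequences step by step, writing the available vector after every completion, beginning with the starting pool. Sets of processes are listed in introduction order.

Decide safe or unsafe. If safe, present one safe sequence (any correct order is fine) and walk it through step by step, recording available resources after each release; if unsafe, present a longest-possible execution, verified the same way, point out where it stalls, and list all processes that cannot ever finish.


The state is UNSAFE.
Key observation: after T8, T9 the pool peaks at (6, 5, 4, 3), and each blocked process is short somewhere: T4 on row locks; T5 on page locks, schema locks; T3 on row locks; T6 on page locks, row locks.
The run T8, T9 cannot be extended any further. Verifying each step:
  pool = (3, 1, 2, 3)
  T8 needs (2, 1, 1, 3) <= (3, 1, 2, 3) -> finishes; pool += (3, 1, 2, 0) = (6, 2, 4, 3)
  T9 needs (2, 1, 4, 0) <= (6, 2, 4, 3) -> finishes; pool += (0, 3, 0, 0) = (6, 5, 4, 3)
  T4 cannot run: need (5, 4, 3, 5) vs free (6, 5, 4, 3) (insufficient row locks)
  T5 cannot run: need (4, 6, 5, 1) vs free (6, 5, 4, 3) (insufficient page locks and schema locks)
  T3 cannot run: need (0, 4, 3, 4) vs free (6, 5, 4, 3) (insufficient row locks)
  T6 cannot run: need (3, 7, 1, 5) vs free (6, 5, 4, 3) (insufficient page locks and row locks)
Never able to finish: T4, T5, T3 and T6.


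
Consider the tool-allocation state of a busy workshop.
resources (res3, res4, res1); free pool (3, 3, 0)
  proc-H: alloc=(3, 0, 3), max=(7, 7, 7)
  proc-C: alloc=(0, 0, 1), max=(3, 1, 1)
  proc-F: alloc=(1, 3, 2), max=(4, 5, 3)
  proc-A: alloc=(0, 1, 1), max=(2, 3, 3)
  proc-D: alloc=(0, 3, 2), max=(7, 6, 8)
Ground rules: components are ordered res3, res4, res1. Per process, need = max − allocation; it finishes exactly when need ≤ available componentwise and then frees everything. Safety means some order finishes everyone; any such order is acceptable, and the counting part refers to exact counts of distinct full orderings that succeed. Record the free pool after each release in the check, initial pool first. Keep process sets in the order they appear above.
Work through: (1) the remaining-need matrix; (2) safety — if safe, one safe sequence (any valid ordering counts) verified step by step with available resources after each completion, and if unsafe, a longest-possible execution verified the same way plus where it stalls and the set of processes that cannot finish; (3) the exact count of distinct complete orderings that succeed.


(1) Need matrix, components ordered res3, res4, res1:
  proc-H: (4, 7, 4)
  proc-C: (3, 1, 0)
  proc-F: (3, 2, 1)
  proc-A: (2, 2, 2)
  proc-D: (7, 3, 6)
(2) The state is SAFE; one workable sequence: proc-C, proc-F, proc-A, proc-H, proc-D.
Key observation: the order's first zero-slack moment is proc-C ((3, 1, 0) needed, (3, 3, 0) free — a requested resource with nothing to spare).
Step-by-step check:
  pool = (3, 3, 0)
  proc-C: need (3, 1, 0) fits (3, 3, 0); releases (0, 0, 1), pool now (3, 3, 1)
  proc-F: need (3, 2, 1) fits (3, 3, 1); releases (1, 3, 2), pool now (4, 6, 3)
  proc-A: need (2, 2, 2) fits (4, 6, 3); releases (0, 1, 1), pool now (4, 7, 4)
  proc-H: need (4, 7, 4) fits (4, 7, 4); releases (3, 0, 3), pool now (7, 7, 7)
  proc-D: need (7, 3, 6) fits (7, 7, 7); releases (0, 3, 2), pool now (7, 10, 9)
(3) Precisely 1 of the possible complete orderings is a safe sequence.


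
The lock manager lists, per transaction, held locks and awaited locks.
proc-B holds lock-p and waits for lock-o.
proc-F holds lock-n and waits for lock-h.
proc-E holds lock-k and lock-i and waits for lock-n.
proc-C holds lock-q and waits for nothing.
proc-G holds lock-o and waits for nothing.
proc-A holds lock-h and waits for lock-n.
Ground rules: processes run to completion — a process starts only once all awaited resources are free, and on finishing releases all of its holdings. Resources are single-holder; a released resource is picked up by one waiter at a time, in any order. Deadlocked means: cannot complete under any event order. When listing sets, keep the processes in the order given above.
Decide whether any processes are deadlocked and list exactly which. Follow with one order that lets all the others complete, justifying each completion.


Deadlocked set: proc-F, proc-E and proc-A.
Key observation: the loop proc-F -> proc-A -> proc-F blocks itself forever; proc-E waits into the deadlock from upstream.
One completion order for the rest: proc-C, proc-G, proc-B.
Walking it through:
  proc-C waits on nothing -> runs at once and releases lock-q
  proc-G waits on nothing -> runs at once and releases lock-o
  proc-B: everything it awaited (lock-o) is free; runs, freeing lock-p
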